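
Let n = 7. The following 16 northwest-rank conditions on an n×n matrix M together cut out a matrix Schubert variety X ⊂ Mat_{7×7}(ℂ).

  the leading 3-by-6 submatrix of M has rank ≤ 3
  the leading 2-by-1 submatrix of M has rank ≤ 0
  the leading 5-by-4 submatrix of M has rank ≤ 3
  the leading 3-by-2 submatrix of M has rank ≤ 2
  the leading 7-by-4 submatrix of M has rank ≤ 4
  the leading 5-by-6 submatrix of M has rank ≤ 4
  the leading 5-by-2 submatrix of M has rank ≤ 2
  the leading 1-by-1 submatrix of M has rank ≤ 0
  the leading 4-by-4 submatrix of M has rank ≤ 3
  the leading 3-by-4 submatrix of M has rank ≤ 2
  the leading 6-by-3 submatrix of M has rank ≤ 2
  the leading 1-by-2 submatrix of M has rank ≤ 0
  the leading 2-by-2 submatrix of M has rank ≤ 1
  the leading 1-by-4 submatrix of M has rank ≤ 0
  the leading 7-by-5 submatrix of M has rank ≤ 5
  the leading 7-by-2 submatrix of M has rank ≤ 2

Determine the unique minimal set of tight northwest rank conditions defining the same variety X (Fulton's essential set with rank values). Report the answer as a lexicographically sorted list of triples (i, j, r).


Propagating the 16 rank bounds to every northwest block:

  row 1: 0 | 0 | 0 | 0 | 1 | 1 | 1
  row 2: 0 | 1 | 1 | 1 | 2 | 2 | 2
  row 3: 1 | 2 | 2 | 2 | 3 | 3 | 3
  row 4: 1 | 2 | 2 | 3 | 4 | 4 | 4
  row 5: 1 | 2 | 2 | 3 | 4 | 4 | 5
  row 6: 1 | 2 | 2 | 3 | 4 | 5 | 6
  row 7: 1 | 2 | 3 | 4 | 5 | 6 | 7

second differences of R give the permutation w = (5, 2, 1, 4, 7, 6, 3).

D(w) has 9 cells with 4 SE-corners; essential set:

[(1, 4, 0), (2, 1, 0), (5, 6, 4), (6, 3, 2)]


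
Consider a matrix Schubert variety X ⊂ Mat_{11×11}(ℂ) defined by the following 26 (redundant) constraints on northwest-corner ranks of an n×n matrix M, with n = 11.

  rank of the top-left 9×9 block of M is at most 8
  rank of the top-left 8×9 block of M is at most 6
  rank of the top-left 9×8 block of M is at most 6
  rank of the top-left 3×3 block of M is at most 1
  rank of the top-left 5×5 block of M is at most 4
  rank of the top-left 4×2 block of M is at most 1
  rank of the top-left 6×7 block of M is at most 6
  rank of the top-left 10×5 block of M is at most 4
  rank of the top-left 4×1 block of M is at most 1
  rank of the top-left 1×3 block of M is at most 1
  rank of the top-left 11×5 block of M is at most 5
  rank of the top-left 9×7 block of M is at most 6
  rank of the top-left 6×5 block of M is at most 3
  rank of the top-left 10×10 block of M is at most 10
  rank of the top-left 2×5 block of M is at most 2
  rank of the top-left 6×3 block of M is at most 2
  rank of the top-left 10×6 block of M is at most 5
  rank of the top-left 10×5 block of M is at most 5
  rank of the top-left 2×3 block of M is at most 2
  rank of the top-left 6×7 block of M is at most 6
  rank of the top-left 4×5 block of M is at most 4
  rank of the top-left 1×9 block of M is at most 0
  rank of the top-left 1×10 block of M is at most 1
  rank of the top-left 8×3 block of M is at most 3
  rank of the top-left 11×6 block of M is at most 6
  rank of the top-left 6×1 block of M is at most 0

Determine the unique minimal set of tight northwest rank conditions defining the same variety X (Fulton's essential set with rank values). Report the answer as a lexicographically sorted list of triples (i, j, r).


Computing R[i][j] = min implied NW-rank bound (n=11, 26 conditions):

  R[1]: 0 | 0 | 0 | 0 | 0 | 0 | 0 | 0 | 0 | 1 | 1
  R[2]: 0 | 1 | 1 | 1 | 1 | 1 | 1 | 1 | 1 | 2 | 2
  R[3]: 0 | 1 | 1 | 2 | 2 | 2 | 2 | 2 | 2 | 3 | 3
  R[4]: 0 | 1 | 2 | 3 | 3 | 3 | 3 | 3 | 3 | 4 | 4
  R[5]: 0 | 1 | 2 | 3 | 3 | 4 | 4 | 4 | 4 | 5 | 5
  R[6]: 0 | 1 | 2 | 3 | 3 | 4 | 5 | 5 | 5 | 6 | 6
  R[7]: 1 | 2 | 3 | 4 | 4 | 5 | 6 | 6 | 6 | 7 | 7
  R[8]: 1 | 2 | 3 | 4 | 4 | 5 | 6 | 6 | 6 | 7 | 8
  R[9]: 1 | 2 | 3 | 4 | 4 | 5 | 6 | 6 | 7 | 8 | 9
  R[10]: 1 | 2 | 3 | 4 | 4 | 5 | 6 | 7 | 8 | 9 | 10
  R[11]: 1 | 2 | 3 | 4 | 5 | 6 | 7 | 8 | 9 | 10 | 11

reading off 1-entries of Δ²R: w = (10, 2, 4, 3, 6, 7, 1, 11, 9, 8, 5).

Rothe diagram D(w) (23 cells), 7 SE-corners (essential conditions):

[(1, 9, 0), (3, 3, 1), (6, 1, 0), (6, 5, 3), (8, 9, 6), (9, 8, 6), (10, 5, 4)]


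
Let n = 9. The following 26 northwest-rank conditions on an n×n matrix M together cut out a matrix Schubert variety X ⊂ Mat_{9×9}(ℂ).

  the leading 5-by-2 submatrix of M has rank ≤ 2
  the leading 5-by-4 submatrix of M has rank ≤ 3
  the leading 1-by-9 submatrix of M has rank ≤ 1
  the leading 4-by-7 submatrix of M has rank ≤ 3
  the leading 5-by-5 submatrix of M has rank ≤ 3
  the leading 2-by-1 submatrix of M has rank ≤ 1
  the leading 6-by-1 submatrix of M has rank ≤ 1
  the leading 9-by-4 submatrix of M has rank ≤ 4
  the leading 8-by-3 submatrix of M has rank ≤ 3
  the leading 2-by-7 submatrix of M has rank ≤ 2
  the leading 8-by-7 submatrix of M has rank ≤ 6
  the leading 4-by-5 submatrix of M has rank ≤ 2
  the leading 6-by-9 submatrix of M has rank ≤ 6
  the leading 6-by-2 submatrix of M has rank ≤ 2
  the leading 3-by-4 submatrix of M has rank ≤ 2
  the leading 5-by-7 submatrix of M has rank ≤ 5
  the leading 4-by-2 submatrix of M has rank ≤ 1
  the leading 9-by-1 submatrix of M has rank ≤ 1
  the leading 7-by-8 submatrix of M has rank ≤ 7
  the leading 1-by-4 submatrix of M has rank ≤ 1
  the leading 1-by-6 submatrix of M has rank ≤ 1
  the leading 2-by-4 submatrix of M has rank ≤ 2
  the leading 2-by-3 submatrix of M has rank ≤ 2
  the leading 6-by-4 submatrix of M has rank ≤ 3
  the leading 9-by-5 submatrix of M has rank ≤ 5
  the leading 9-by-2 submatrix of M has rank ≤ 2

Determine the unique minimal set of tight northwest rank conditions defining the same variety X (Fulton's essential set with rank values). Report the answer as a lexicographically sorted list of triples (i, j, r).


Recovering R(i,j) via the rank-extension bound from the 26 conditions:

  i=1: 1 1 1 1 1 1 1 1 1
  i=2: 1 1 2 2 2 2 2 2 2
  i=3: 1 1 2 2 2 3 3 3 3
  i=4: 1 1 2 2 2 3 3 4 4
  i=5: 1 2 3 3 3 4 4 5 5
  i=6: 1 2 3 3 4 5 5 6 6
  i=7: 1 2 3 4 5 6 6 7 7
  i=8: 1 2 3 4 5 6 6 7 8
  i=9: 1 2 3 4 5 6 7 8 9

reading off 1-entries of Δ²R: w = (1, 3, 6, 8, 2, 5, 4, 9, 7).

Rothe diagram D(w) (10 cells), 5 SE-corners (essential conditions):

[(4, 2, 1), (4, 5, 2), (4, 7, 3), (6, 4, 3), (8, 7, 6)]


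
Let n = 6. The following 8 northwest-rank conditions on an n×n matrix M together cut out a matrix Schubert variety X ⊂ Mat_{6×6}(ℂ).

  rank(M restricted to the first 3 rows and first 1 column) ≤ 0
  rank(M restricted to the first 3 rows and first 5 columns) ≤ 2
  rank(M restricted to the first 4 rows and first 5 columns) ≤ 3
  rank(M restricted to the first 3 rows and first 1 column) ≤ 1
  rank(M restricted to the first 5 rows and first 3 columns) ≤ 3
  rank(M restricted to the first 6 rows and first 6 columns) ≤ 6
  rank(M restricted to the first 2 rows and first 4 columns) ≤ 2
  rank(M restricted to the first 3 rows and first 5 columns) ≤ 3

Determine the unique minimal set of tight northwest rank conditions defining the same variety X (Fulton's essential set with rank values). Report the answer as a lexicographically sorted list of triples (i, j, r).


Propagating the 8 rank bounds to every northwest block:

  i=1: 0  1  1  1  1  1
  i=2: 0  1  2  2  2  2
  i=3: 0  1  2  2  2  3
  i=4: 1  2  3  3  3  4
  i=5: 1  2  3  4  4  5
  i=6: 1  2  3  4  5  6

so w = (2, 3, 6, 1, 4, 5).

2 SE-corners of the 5-cell Rothe diagram give Ess(w):

[(3, 1, 0), (3, 5, 2)]


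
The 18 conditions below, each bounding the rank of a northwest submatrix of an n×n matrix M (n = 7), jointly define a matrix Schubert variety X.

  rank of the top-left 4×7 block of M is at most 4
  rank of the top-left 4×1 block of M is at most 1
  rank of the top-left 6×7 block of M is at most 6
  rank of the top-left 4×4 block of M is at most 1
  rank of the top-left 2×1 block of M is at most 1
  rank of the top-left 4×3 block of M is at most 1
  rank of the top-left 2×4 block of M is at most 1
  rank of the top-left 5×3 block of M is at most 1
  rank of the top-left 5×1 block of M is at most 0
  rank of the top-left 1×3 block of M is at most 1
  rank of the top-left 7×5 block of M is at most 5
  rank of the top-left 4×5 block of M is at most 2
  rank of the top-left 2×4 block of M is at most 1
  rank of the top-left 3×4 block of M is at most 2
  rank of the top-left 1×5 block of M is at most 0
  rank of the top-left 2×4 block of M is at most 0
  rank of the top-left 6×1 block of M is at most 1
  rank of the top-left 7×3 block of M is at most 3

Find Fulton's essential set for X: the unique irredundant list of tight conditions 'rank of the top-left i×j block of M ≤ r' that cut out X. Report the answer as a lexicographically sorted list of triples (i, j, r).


Reconstructing r_w from the 18 given conditions:

  0, 0, 0, 0, 0, 1, 1
  0, 0, 0, 0, 1, 2, 2
  0, 1, 1, 1, 2, 3, 3
  0, 1, 1, 1, 2, 3, 4
  0, 1, 1, 2, 3, 4, 5
  1, 2, 2, 3, 4, 5, 6
  1, 2, 3, 4, 5, 6, 7

so w = (6, 5, 2, 7, 4, 1, 3).

Fulton essential set (5 of the 15 Rothe cells):

[(1, 5, 0), (2, 4, 0), (4, 4, 1), (5, 1, 0), (5, 3, 1)]


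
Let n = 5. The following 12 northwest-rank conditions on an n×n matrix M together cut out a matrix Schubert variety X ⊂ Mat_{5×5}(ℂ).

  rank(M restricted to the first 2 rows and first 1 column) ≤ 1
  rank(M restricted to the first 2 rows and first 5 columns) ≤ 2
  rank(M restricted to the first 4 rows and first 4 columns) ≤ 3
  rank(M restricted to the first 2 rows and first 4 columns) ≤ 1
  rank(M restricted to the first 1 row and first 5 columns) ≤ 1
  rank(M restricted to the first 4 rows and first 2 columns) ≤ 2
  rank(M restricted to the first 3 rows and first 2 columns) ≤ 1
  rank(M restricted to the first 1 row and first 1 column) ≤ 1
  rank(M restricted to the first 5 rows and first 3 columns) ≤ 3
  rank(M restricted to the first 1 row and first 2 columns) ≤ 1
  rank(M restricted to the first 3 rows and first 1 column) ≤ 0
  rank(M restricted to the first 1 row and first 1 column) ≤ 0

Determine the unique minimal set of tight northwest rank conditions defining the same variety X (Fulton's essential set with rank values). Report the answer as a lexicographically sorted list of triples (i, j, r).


Propagating the 12 rank bounds to every northwest block:

  row 1: 0, 1, 1, 1, 1
  row 2: 0, 1, 1, 1, 2
  row 3: 0, 1, 2, 2, 3
  row 4: 1, 2, 3, 3, 4
  row 5: 1, 2, 3, 4, 5

second differences of R give the permutation w = (2, 5, 3, 1, 4).

2 SE-corners of the 5-cell Rothe diagram give Ess(w):

[(2, 4, 1), (3, 1, 0)]


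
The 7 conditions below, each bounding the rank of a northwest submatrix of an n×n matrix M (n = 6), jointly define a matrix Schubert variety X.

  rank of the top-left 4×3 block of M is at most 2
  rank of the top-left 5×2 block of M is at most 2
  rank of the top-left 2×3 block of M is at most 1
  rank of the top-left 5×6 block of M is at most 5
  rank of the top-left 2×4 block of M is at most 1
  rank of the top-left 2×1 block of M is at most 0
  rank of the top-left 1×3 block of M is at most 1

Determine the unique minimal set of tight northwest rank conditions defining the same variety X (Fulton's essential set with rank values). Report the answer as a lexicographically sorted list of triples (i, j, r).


Rank table r_w(6×6) implied by the 7 constraints:

  R[1]: 0 1 1 1 1 1
  R[2]: 0 1 1 1 2 2
  R[3]: 1 2 2 2 3 3
  R[4]: 1 2 2 3 4 4
  R[5]: 1 2 3 4 5 5
  R[6]: 1 2 3 4 5 6

giving w = (2, 5, 1, 4, 3, 6) via Δ²R.

|D(w)|=5, |Ess(w)|=3:

[(2, 1, 0), (2, 4, 1), (4, 3, 2)]


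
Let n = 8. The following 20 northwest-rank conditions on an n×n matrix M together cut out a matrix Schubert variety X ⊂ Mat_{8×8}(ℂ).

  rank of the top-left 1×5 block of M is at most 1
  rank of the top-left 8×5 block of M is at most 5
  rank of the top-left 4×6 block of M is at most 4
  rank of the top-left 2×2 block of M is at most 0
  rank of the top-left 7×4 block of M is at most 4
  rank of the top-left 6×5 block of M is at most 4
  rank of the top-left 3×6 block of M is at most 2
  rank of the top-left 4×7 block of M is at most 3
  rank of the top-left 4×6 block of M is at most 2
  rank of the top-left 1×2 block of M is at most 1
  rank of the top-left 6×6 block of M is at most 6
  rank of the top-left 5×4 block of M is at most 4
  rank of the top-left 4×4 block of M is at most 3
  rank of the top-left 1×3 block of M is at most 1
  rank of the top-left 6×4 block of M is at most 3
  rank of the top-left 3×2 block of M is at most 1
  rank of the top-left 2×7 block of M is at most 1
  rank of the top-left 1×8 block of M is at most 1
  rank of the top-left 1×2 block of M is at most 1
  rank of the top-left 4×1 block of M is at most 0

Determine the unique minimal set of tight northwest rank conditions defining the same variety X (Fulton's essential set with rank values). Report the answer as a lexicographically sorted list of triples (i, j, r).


Propagating the 20 rank bounds to every northwest block:

  R[1]: 0  0  1  1  1  1  1  1
  R[2]: 0  0  1  1  1  1  1  2
  R[3]: 0  1  2  2  2  2  2  3
  R[4]: 0  1  2  2  2  2  3  4
  R[5]: 1  2  3  3  3  3  4  5
  R[6]: 1  2  3  3  4  4  5  6
  R[7]: 1  2  3  4  5  5  6  7
  R[8]: 1  2  3  4  5  6  7  8

second differences of R give the permutation w = (3, 8, 2, 7, 1, 5, 4, 6).

Fulton essential set (5 of the 14 Rothe cells):

[(2, 2, 0), (2, 7, 1), (4, 1, 0), (4, 6, 2), (6, 4, 3)]


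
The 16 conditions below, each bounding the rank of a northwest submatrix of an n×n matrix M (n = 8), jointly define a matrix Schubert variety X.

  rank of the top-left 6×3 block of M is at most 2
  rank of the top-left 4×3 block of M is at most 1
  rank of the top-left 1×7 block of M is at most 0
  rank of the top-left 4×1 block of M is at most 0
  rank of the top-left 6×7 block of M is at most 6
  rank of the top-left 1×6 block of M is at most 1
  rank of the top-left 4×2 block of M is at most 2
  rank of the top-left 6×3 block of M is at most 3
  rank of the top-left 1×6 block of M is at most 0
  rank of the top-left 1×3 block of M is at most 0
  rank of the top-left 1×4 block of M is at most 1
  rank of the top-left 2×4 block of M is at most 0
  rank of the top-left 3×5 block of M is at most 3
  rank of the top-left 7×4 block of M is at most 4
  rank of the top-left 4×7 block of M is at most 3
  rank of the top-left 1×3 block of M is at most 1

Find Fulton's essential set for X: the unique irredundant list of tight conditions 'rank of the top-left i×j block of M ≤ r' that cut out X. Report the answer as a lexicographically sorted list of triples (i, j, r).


Propagating the 16 rank bounds to every northwest block:

  row 1: 0 0 0 0 0 0 0 1
  row 2: 0 0 0 0 1 1 1 2
  row 3: 0 1 1 1 2 2 2 3
  row 4: 0 1 1 2 3 3 3 4
  row 5: 1 2 2 3 4 4 4 5
  row 6: 1 2 2 3 4 5 5 6
  row 7: 1 2 3 4 5 6 6 7
  row 8: 1 2 3 4 5 6 7 8

second differences of R give the permutation w = (8, 5, 2, 4, 1, 6, 3, 7).

ℓ(w)=15; the 5 essential cells (i,j,r):

[(1, 7, 0), (2, 4, 0), (4, 1, 0), (4, 3, 1), (6, 3, 2)]


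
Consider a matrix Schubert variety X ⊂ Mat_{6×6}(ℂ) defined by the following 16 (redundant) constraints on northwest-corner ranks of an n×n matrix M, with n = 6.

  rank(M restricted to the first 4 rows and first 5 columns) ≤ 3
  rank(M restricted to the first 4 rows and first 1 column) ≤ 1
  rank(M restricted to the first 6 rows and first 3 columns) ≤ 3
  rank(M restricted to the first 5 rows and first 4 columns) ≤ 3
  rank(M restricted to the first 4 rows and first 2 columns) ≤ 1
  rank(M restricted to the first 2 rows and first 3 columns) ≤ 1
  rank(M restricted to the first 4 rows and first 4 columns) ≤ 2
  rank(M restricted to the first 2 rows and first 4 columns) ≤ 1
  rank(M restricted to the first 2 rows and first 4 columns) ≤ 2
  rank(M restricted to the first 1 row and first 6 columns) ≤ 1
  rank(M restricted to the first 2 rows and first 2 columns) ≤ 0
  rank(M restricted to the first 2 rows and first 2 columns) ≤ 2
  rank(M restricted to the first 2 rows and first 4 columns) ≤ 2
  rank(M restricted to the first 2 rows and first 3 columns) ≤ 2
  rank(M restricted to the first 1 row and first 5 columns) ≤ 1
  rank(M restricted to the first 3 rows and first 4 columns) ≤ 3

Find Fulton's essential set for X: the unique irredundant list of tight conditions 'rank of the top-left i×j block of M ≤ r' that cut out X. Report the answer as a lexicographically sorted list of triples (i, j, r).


Computing R[i][j] = min implied NW-rank bound (n=6, 16 conditions):

  i=1: 0  0  1  1  1  1
  i=2: 0  0  1  1  2  2
  i=3: 1  1  2  2  3  3
  i=4: 1  1  2  2  3  4
  i=5: 1  2  3  3  4  5
  i=6: 1  2  3  4  5  6

so w = (3, 5, 1, 6, 2, 4).

Rothe diagram D(w) (7 cells), 4 SE-corners (essential conditions):

[(2, 2, 0), (2, 4, 1), (4, 2, 1), (4, 4, 2)]


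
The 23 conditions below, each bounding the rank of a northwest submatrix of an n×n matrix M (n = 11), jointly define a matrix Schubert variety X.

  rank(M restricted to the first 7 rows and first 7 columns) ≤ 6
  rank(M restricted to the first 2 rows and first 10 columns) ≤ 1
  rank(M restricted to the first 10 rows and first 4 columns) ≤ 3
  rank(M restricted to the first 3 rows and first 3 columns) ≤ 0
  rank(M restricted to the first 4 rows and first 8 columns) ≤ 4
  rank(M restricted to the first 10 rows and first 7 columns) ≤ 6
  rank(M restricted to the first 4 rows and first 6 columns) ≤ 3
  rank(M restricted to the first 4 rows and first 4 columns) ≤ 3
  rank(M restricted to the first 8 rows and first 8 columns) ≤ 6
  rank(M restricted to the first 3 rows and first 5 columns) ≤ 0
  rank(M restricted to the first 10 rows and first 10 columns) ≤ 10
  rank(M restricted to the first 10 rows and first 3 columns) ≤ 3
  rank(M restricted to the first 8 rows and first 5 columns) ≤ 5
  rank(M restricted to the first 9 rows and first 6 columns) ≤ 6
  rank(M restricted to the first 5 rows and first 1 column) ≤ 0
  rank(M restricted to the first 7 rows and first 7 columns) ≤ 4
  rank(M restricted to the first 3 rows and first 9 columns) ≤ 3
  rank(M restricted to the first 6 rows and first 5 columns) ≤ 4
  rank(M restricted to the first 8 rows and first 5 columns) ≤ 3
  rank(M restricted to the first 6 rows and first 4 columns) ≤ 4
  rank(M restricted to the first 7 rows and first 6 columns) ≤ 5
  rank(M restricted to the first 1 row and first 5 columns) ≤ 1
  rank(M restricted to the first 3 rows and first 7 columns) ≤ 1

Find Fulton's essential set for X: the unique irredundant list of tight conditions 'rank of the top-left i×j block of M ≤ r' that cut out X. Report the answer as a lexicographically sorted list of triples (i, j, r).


Propagating the 23 rank bounds to every northwest block:

  i=1: 0  0  0  0  0  1  1  1  1  1  1
  i=2: 0  0  0  0  0  1  1  1  1  1  2
  i=3: 0  0  0  0  0  1  1  2  2  2  3
  i=4: 0  1  1  1  1  2  2  3  3  3  4
  i=5: 0  1  2  2  2  3  3  4  4  4  5
  i=6: 1  2  3  3  3  4  4  5  5  5  6
  i=7: 1  2  3  3  3  4  4  5  6  6  7
  i=8: 1  2  3  3  3  4  5  6  7  7  8
  i=9: 1  2  3  3  4  5  6  7  8  8  9
  i=10: 1  2  3  3  4  5  6  7  8  9  10
  i=11: 1  2  3  4  5  6  7  8  9  10  11

second differences of R give the permutation w = (6, 11, 8, 2, 3, 1, 9, 7, 5, 10, 4).

D(w) has 29 cells with 7 SE-corners; essential set:

[(2, 10, 1), (3, 5, 0), (3, 7, 1), (5, 1, 0), (7, 7, 4), (8, 5, 3), (10, 4, 3)]


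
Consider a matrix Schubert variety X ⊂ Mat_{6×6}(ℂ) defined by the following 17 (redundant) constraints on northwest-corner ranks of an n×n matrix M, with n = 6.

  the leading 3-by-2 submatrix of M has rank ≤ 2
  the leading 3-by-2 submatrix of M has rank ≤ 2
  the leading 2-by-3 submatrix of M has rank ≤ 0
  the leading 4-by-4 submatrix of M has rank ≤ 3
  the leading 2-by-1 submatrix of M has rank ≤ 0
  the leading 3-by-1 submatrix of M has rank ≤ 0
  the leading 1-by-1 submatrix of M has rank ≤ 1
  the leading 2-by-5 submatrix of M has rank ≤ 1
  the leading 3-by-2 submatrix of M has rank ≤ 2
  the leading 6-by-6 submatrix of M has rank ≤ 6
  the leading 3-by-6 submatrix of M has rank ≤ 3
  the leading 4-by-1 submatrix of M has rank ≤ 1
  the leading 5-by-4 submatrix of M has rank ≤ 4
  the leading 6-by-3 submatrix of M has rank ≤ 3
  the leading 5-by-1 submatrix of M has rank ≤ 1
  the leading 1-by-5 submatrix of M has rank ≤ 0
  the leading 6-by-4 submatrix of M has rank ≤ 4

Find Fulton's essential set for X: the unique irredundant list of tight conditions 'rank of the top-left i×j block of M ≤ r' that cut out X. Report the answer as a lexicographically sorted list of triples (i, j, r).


Rank table r_w(6×6) implied by the 17 constraints:

  R[1]: 0  0  0  0  0  1
  R[2]: 0  0  0  1  1  2
  R[3]: 0  1  1  2  2  3
  R[4]: 1  2  2  3  3  4
  R[5]: 1  2  3  4  4  5
  R[6]: 1  2  3  4  5  6

so w = (6, 4, 2, 1, 3, 5).

3 SE-corners of the 9-cell Rothe diagram give Ess(w):

[(1, 5, 0), (2, 3, 0), (3, 1, 0)]


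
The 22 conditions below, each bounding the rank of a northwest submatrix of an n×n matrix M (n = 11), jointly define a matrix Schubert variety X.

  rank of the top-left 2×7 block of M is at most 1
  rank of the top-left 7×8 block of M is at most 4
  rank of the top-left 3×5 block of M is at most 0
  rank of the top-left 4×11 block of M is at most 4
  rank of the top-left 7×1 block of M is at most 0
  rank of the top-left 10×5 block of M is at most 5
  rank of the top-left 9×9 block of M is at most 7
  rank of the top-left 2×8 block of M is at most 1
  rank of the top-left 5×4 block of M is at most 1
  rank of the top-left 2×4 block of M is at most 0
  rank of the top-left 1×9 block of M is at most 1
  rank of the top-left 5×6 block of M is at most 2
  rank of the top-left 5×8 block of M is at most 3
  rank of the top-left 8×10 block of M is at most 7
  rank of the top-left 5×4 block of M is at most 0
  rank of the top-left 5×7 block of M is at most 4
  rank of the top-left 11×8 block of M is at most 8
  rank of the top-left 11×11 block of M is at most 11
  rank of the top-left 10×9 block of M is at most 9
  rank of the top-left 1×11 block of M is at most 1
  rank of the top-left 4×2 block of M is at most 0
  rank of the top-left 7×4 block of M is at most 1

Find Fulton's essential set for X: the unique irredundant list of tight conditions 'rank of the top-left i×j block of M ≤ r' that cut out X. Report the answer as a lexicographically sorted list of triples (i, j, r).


Rank table r_w(11×11) implied by the 22 constraints:

  R[1]: 0 | 0 | 0 | 0 | 0 | 1 | 1 | 1 | 1 | 1 | 1
  R[2]: 0 | 0 | 0 | 0 | 0 | 1 | 1 | 1 | 2 | 2 | 2
  R[3]: 0 | 0 | 0 | 0 | 0 | 1 | 2 | 2 | 3 | 3 | 3
  R[4]: 0 | 0 | 0 | 0 | 1 | 2 | 3 | 3 | 4 | 4 | 4
  R[5]: 0 | 0 | 0 | 0 | 1 | 2 | 3 | 3 | 4 | 5 | 5
  R[6]: 0 | 1 | 1 | 1 | 2 | 3 | 4 | 4 | 5 | 6 | 6
  R[7]: 0 | 1 | 1 | 1 | 2 | 3 | 4 | 4 | 5 | 6 | 7
  R[8]: 1 | 2 | 2 | 2 | 3 | 4 | 5 | 5 | 6 | 7 | 8
  R[9]: 1 | 2 | 3 | 3 | 4 | 5 | 6 | 6 | 7 | 8 | 9
  R[10]: 1 | 2 | 3 | 4 | 5 | 6 | 7 | 7 | 8 | 9 | 10
  R[11]: 1 | 2 | 3 | 4 | 5 | 6 | 7 | 8 | 9 | 10 | 11

hence w(1..11) = (6, 9, 7, 5, 10, 2, 11, 1, 3, 4, 8).

D(w) has 31 cells with 7 SE-corners; essential set:

[(2, 8, 1), (3, 5, 0), (5, 4, 0), (5, 8, 3), (7, 1, 0), (7, 4, 1), (7, 8, 4)]


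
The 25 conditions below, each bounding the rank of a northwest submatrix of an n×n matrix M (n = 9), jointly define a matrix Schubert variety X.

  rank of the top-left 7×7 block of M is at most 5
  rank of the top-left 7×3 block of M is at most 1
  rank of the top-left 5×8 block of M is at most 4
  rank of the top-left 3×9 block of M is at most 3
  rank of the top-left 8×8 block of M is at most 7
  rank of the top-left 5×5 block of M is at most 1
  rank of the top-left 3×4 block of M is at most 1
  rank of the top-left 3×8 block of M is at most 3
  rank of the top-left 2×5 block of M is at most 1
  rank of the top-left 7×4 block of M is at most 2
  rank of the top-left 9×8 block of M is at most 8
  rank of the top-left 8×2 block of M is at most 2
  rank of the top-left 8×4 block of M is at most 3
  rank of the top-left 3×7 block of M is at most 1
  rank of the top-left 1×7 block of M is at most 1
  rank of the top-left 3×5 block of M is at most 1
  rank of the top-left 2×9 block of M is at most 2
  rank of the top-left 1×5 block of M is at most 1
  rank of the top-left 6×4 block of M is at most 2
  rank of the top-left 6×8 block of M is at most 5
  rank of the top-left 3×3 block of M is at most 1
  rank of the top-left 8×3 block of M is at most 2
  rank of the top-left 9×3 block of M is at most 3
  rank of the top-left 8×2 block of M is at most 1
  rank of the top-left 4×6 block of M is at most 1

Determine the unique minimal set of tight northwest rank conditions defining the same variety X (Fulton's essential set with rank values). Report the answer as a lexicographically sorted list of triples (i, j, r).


The tightest implied rank at each (i,j), from the 25 conditions:

  1 | 1 | 1 | 1 | 1 | 1 | 1 | 1 | 1
  1 | 1 | 1 | 1 | 1 | 1 | 1 | 2 | 2
  1 | 1 | 1 | 1 | 1 | 1 | 1 | 2 | 3
  1 | 1 | 1 | 1 | 1 | 1 | 2 | 3 | 4
  1 | 1 | 1 | 1 | 1 | 2 | 3 | 4 | 5
  1 | 1 | 1 | 2 | 2 | 3 | 4 | 5 | 6
  1 | 1 | 1 | 2 | 3 | 4 | 5 | 6 | 7
  1 | 1 | 2 | 3 | 4 | 5 | 6 | 7 | 8
  1 | 2 | 3 | 4 | 5 | 6 | 7 | 8 | 9

reading off 1-entries of Δ²R: w = (1, 8, 9, 7, 6, 4, 5, 3, 2).

Rothe diagram D(w) (26 cells), 5 SE-corners (essential conditions):

[(3, 7, 1), (4, 6, 1), (5, 5, 1), (7, 3, 1), (8, 2, 1)]


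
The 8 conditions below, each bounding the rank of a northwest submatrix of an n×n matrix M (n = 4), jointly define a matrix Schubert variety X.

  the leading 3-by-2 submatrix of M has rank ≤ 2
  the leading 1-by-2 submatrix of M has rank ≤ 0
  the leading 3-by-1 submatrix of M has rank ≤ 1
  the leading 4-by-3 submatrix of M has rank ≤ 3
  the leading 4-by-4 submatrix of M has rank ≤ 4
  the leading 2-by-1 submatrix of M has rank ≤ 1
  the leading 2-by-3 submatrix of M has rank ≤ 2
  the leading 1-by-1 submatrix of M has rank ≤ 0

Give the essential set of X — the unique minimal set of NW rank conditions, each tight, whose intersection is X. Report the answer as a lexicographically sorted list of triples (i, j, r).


Reconstructing r_w from the 8 given conditions:

  row 1: 0 | 0 | 1 | 1
  row 2: 1 | 1 | 2 | 2
  row 3: 1 | 2 | 3 | 3
  row 4: 1 | 2 | 3 | 4

giving w = (3, 1, 2, 4) via Δ²R.

1 SE-corner of the 2-cell Rothe diagram gives Ess(w):

[(1, 2, 0)]


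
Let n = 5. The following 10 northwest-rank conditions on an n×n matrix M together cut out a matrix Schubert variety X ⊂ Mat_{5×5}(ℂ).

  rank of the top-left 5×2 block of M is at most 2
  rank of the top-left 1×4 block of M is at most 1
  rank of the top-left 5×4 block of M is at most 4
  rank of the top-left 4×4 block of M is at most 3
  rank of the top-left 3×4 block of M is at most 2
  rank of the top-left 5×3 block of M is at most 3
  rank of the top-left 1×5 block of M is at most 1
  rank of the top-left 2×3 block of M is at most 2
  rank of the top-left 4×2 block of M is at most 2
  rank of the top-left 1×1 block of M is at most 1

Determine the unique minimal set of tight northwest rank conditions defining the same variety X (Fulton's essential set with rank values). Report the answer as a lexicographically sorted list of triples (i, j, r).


Rank table r_w(5×5) implied by the 10 constraints:

  row 1: 1  1  1  1  1
  row 2: 1  2  2  2  2
  row 3: 1  2  2  2  3
  row 4: 1  2  3  3  4
  row 5: 1  2  3  4  5

second differences of R give the permutation w = (1, 2, 5, 3, 4).

Fulton essential set (1 of the 2 Rothe cells):

[(3, 4, 2)]


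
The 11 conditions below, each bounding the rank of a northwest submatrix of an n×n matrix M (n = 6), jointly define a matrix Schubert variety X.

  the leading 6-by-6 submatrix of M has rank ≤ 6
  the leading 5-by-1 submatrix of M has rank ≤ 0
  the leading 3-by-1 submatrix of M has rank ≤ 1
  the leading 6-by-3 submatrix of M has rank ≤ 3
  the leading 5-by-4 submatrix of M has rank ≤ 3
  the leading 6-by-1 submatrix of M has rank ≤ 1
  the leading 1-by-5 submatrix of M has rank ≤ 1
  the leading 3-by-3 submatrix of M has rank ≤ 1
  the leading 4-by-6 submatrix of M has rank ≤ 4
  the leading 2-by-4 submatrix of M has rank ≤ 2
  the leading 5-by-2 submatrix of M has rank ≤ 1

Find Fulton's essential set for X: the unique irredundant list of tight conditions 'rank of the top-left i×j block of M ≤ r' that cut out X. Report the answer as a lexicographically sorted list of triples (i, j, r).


Computing R[i][j] = min implied NW-rank bound (n=6, 11 conditions):

  row 1: 0, 1, 1, 1, 1, 1
  row 2: 0, 1, 1, 2, 2, 2
  row 3: 0, 1, 1, 2, 3, 3
  row 4: 0, 1, 2, 3, 4, 4
  row 5: 0, 1, 2, 3, 4, 5
  row 6: 1, 2, 3, 4, 5, 6

second differences of R give the permutation w = (2, 4, 5, 3, 6, 1).

ℓ(w)=7; the 2 essential cells (i,j,r):

[(3, 3, 1), (5, 1, 0)]


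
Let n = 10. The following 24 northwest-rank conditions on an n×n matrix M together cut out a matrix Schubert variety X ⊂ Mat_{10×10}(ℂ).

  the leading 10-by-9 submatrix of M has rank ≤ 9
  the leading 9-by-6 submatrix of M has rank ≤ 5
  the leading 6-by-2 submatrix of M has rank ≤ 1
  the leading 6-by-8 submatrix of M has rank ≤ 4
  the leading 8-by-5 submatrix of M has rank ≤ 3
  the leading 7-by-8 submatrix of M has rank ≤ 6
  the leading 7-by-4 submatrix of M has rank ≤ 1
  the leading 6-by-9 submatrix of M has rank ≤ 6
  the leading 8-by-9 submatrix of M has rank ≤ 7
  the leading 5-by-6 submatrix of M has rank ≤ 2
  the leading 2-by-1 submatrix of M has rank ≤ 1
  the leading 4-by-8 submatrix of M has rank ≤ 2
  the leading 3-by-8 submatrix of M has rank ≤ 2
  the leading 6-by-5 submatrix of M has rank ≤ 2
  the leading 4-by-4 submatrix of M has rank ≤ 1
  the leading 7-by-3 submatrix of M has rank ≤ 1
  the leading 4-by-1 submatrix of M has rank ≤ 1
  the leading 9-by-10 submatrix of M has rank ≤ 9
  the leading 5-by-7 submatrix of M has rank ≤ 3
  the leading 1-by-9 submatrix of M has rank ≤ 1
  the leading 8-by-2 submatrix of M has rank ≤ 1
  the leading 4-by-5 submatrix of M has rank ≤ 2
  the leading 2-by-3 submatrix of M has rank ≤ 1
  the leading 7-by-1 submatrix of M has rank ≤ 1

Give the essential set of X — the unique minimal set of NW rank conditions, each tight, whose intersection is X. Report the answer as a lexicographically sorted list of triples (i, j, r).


Computing R[i][j] = min implied NW-rank bound (n=10, 24 conditions):

  i=1: 1  1  1  1  1  1  1  1  1  1
  i=2: 1  1  1  1  2  2  2  2  2  2
  i=3: 1  1  1  1  2  2  2  2  3  3
  i=4: 1  1  1  1  2  2  2  2  3  4
  i=5: 1  1  1  1  2  2  3  3  4  5
  i=6: 1  1  1  1  2  3  4  4  5  6
  i=7: 1  1  1  1  2  3  4  5  6  7
  i=8: 1  1  2  2  3  4  5  6  7  8
  i=9: 1  2  3  3  4  5  6  7  8  9
  i=10: 1  2  3  4  5  6  7  8  9  10

reading off 1-entries of Δ²R: w = (1, 5, 9, 10, 7, 6, 8, 3, 2, 4).

D(w) has 26 cells with 4 SE-corners; essential set:

[(4, 8, 2), (5, 6, 2), (7, 4, 1), (8, 2, 1)]


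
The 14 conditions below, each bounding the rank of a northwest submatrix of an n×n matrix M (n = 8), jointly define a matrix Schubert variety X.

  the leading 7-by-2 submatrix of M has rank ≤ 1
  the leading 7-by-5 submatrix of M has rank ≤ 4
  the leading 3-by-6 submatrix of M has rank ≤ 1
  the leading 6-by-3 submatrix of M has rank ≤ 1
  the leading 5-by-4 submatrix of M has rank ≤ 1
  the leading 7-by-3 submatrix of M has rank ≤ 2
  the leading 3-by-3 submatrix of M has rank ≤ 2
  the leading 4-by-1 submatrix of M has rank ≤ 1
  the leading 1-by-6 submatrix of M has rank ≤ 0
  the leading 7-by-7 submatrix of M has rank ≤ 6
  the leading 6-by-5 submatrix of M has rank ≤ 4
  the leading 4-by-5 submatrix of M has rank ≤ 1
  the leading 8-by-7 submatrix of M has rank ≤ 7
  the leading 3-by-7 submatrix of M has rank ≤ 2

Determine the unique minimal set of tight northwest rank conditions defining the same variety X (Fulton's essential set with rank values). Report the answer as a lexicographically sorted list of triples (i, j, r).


Computing R[i][j] = min implied NW-rank bound (n=8, 14 conditions):

  i=1: 0 0 0 0 0 0 1 1
  i=2: 1 1 1 1 1 1 2 2
  i=3: 1 1 1 1 1 1 2 3
  i=4: 1 1 1 1 1 2 3 4
  i=5: 1 1 1 1 2 3 4 5
  i=6: 1 1 1 2 3 4 5 6
  i=7: 1 1 2 3 4 5 6 7
  i=8: 1 2 3 4 5 6 7 8

hence w(1..8) = (7, 1, 8, 6, 5, 4, 3, 2).

ℓ(w)=21; the 6 essential cells (i,j,r):

[(1, 6, 0), (3, 6, 1), (4, 5, 1), (5, 4, 1), (6, 3, 1), (7, 2, 1)]


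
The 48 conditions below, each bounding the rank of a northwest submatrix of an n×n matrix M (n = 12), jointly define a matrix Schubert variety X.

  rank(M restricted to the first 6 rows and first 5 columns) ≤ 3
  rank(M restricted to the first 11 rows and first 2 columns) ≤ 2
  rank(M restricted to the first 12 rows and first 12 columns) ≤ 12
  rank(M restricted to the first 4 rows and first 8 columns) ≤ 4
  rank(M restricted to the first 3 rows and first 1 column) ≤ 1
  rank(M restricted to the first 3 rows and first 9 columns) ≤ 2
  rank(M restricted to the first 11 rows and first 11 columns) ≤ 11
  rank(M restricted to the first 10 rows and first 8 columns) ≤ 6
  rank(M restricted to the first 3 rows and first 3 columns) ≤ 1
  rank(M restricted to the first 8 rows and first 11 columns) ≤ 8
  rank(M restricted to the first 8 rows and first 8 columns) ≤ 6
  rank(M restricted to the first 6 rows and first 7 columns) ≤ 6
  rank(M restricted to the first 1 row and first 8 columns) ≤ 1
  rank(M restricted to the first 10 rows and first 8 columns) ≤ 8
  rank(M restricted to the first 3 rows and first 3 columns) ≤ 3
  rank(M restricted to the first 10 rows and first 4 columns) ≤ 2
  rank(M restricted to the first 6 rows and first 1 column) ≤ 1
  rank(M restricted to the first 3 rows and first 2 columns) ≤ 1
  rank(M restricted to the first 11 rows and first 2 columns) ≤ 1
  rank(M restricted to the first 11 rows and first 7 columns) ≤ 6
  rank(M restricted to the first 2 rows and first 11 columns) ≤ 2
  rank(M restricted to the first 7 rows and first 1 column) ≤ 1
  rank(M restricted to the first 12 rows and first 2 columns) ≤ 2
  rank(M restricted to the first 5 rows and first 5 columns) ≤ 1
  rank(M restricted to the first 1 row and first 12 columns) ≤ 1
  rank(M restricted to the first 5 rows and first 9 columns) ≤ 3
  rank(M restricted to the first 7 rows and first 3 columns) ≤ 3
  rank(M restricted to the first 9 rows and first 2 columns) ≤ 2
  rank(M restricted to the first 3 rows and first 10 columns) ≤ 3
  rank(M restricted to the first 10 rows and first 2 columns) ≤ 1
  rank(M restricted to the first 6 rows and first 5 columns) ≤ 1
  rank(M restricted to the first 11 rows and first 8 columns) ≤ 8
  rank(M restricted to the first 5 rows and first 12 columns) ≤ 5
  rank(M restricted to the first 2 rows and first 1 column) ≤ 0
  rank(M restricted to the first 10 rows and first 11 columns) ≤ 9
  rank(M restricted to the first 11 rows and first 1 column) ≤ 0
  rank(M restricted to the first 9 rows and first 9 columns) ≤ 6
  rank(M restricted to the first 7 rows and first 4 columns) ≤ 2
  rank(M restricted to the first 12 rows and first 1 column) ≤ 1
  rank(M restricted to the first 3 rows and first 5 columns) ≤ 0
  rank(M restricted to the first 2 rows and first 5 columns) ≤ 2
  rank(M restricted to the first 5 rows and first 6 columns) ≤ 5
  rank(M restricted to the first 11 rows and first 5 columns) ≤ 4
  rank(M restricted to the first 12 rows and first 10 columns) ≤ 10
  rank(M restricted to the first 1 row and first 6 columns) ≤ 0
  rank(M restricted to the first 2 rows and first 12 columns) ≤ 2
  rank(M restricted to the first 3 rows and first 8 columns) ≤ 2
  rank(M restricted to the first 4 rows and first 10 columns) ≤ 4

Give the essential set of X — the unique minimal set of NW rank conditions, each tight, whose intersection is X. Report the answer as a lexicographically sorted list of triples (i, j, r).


Computing R[i][j] = min implied NW-rank bound (n=12, 48 conditions):

  0 | 0 | 0 | 0 | 0 | 0 | 1 | 1 | 1 | 1 | 1 | 1
  0 | 0 | 0 | 0 | 0 | 1 | 2 | 2 | 2 | 2 | 2 | 2
  0 | 0 | 0 | 0 | 0 | 1 | 2 | 2 | 2 | 3 | 3 | 3
  0 | 1 | 1 | 1 | 1 | 2 | 3 | 3 | 3 | 4 | 4 | 4
  0 | 1 | 1 | 1 | 1 | 2 | 3 | 3 | 3 | 4 | 5 | 5
  0 | 1 | 1 | 1 | 1 | 2 | 3 | 4 | 4 | 5 | 6 | 6
  0 | 1 | 2 | 2 | 2 | 3 | 4 | 5 | 5 | 6 | 7 | 7
  0 | 1 | 2 | 2 | 3 | 4 | 5 | 6 | 6 | 7 | 8 | 8
  0 | 1 | 2 | 2 | 3 | 4 | 5 | 6 | 6 | 7 | 8 | 9
  0 | 1 | 2 | 2 | 3 | 4 | 5 | 6 | 7 | 8 | 9 | 10
  0 | 1 | 2 | 3 | 4 | 5 | 6 | 7 | 8 | 9 | 10 | 11
  1 | 2 | 3 | 4 | 5 | 6 | 7 | 8 | 9 | 10 | 11 | 12

hence w(1..12) = (7, 6, 10, 2, 11, 8, 3, 5, 12, 9, 4, 1).

D(w) has 38 cells with 8 SE-corners; essential set:

[(1, 6, 0), (3, 5, 0), (3, 9, 2), (5, 9, 3), (6, 5, 1), (9, 9, 6), (10, 4, 2), (11, 1, 0)]


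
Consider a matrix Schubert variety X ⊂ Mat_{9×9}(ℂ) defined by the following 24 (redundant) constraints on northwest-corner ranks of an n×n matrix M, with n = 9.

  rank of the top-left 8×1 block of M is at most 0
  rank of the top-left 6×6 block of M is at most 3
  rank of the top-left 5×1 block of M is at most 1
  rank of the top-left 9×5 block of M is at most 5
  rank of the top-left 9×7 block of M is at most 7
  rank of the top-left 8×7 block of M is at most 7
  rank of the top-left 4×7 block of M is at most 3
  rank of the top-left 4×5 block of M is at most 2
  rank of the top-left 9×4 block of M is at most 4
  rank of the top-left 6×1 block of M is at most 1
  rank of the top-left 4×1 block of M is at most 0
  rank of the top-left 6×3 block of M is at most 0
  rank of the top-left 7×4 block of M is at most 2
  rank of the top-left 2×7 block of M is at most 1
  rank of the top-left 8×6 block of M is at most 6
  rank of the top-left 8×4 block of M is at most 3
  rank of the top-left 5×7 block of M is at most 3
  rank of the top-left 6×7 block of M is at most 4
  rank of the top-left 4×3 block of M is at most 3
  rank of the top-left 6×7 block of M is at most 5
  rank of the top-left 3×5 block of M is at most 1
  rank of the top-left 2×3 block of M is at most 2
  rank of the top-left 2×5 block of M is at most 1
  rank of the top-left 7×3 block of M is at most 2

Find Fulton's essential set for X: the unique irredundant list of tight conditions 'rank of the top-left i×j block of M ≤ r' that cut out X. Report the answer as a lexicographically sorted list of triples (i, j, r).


Recovering R(i,j) via the rank-extension bound from the 24 conditions:

  R[1]: 0 | 0 | 0 | 1 | 1 | 1 | 1 | 1 | 1
  R[2]: 0 | 0 | 0 | 1 | 1 | 1 | 1 | 2 | 2
  R[3]: 0 | 0 | 0 | 1 | 1 | 2 | 2 | 3 | 3
  R[4]: 0 | 0 | 0 | 1 | 2 | 3 | 3 | 4 | 4
  R[5]: 0 | 0 | 0 | 1 | 2 | 3 | 3 | 4 | 5
  R[6]: 0 | 0 | 0 | 1 | 2 | 3 | 4 | 5 | 6
  R[7]: 0 | 1 | 1 | 2 | 3 | 4 | 5 | 6 | 7
  R[8]: 0 | 1 | 2 | 3 | 4 | 5 | 6 | 7 | 8
  R[9]: 1 | 2 | 3 | 4 | 5 | 6 | 7 | 8 | 9

so w = (4, 8, 6, 5, 9, 7, 2, 3, 1).

D(w) has 25 cells with 5 SE-corners; essential set:

[(2, 7, 1), (3, 5, 1), (5, 7, 3), (6, 3, 0), (8, 1, 0)]


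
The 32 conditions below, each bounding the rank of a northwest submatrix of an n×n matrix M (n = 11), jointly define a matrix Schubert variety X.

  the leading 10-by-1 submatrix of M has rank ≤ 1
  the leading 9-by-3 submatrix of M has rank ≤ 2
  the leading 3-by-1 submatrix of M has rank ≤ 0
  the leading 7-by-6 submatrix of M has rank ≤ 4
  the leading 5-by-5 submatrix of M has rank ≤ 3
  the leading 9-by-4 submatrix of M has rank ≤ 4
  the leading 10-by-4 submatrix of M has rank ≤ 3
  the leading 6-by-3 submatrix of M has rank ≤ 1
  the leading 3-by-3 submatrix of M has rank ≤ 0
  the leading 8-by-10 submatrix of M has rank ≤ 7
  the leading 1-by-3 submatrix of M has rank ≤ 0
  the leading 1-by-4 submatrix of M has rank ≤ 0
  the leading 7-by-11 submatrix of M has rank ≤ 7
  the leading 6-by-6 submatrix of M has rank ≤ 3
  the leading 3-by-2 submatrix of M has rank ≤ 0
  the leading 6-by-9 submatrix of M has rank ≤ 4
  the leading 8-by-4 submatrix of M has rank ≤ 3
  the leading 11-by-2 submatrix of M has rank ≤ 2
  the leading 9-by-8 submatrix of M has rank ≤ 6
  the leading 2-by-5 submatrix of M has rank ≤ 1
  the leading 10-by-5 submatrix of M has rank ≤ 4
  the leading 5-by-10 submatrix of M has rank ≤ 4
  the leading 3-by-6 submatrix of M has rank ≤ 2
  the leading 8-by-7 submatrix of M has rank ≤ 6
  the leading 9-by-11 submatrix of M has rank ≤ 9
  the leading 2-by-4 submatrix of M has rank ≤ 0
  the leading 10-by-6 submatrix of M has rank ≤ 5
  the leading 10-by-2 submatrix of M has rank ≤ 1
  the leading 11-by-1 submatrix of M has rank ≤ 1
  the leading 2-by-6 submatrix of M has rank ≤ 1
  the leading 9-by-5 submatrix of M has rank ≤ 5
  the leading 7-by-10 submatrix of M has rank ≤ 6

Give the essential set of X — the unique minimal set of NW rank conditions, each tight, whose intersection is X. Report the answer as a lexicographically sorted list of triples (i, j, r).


Reconstructing r_w from the 32 given conditions:

  0 | 0 | 0 | 0 | 1 | 1 | 1 | 1 | 1 | 1 | 1
  0 | 0 | 0 | 0 | 1 | 1 | 2 | 2 | 2 | 2 | 2
  0 | 0 | 0 | 1 | 2 | 2 | 3 | 3 | 3 | 3 | 3
  1 | 1 | 1 | 2 | 3 | 3 | 4 | 4 | 4 | 4 | 4
  1 | 1 | 1 | 2 | 3 | 3 | 4 | 4 | 4 | 4 | 5
  1 | 1 | 1 | 2 | 3 | 3 | 4 | 4 | 4 | 5 | 6
  1 | 1 | 2 | 3 | 4 | 4 | 5 | 5 | 5 | 6 | 7
  1 | 1 | 2 | 3 | 4 | 5 | 6 | 6 | 6 | 7 | 8
  1 | 1 | 2 | 3 | 4 | 5 | 6 | 6 | 7 | 8 | 9
  1 | 1 | 2 | 3 | 4 | 5 | 6 | 7 | 8 | 9 | 10
  1 | 2 | 3 | 4 | 5 | 6 | 7 | 8 | 9 | 10 | 11

second differences of R give the permutation w = (5, 7, 4, 1, 11, 10, 3, 6, 9, 8, 2).

Fulton essential set (9 of the 28 Rothe cells):

[(2, 4, 0), (2, 6, 1), (3, 3, 0), (5, 10, 4), (6, 3, 1), (6, 6, 3), (6, 9, 4), (9, 8, 6), (10, 2, 1)]
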